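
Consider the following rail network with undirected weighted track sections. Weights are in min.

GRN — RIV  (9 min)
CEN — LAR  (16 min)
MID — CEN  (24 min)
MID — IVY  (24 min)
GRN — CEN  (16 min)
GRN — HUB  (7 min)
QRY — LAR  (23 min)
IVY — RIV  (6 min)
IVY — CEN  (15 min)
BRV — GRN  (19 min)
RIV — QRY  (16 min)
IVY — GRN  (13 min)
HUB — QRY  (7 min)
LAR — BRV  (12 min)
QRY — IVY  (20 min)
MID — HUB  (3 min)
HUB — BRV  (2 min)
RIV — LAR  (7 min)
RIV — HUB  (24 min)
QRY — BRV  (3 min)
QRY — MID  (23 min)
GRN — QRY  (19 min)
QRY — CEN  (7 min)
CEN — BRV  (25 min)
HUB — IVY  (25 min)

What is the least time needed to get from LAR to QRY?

15 min

Settle nodes by increasing distance from LAR:
LAR: 0
RIV: 7  (via LAR)
BRV: 12  (via LAR)
IVY: 13  (via RIV)
HUB: 14  (via BRV)
QRY: 15  (via BRV)
Shortest route: LAR–BRV–QRY = 15 min.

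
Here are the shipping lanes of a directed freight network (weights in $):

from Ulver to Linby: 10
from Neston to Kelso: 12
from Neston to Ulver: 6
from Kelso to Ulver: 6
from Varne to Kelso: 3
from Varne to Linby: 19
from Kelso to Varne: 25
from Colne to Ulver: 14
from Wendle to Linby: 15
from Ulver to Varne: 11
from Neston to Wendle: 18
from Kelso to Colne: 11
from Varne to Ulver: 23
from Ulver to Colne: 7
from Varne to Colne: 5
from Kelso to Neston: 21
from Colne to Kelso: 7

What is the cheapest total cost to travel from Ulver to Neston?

Shortest distances from Ulver:
Ulver: 0
Colne: 7  (via Ulver)
Linby: 10  (via Ulver)
Varne: 11  (via Ulver)
Kelso: 14  (via Colne)
Neston: 35  (via Kelso)
Shortest route: Ulver → Colne → Kelso → Neston = $35.

$35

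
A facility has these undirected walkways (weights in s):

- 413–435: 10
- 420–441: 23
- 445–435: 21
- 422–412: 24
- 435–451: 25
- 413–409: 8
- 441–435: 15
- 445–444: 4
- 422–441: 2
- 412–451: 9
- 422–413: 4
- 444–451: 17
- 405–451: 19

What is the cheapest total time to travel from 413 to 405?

Candidate routes:
413 - 435 - 451 - 405: 10+25+19 = 54
413 - 422 - 441 - 435 - 451 - 405: 4+2+15+25+19 = 65
413 - 422 - 412 - 451 - 405: 4+24+9+19 = 56
The minimum is 54 s via 413 - 435 - 451 - 405.

54 s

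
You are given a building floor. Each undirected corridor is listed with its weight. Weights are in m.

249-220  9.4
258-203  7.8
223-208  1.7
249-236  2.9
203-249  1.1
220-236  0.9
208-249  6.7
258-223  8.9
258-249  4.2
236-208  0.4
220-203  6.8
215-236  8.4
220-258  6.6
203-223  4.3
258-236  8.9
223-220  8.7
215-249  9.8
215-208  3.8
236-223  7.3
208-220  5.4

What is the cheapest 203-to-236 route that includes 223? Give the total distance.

Shortest 203→223: 203–223 = 4.3
Best 223 to 236: 223–208–236 costing 2.1
Total via 223: 4.3 + 2.1 = 6.4 m.

6.4 m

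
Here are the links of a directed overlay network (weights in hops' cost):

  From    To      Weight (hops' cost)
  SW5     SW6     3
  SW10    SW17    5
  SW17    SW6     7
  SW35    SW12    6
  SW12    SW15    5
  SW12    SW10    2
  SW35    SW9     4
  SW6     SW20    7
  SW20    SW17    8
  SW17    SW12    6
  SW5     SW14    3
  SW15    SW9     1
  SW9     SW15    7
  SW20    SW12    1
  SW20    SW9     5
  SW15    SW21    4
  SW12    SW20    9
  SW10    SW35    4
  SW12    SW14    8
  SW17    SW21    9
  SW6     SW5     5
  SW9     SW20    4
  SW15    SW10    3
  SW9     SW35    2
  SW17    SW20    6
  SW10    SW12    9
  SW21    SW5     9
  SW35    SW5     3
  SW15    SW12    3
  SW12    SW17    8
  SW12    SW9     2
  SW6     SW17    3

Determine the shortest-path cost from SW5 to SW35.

15 hops' cost

Running Dijkstra from SW5:
SW5: 0
SW14: 3  (via SW5)
SW6: 3  (via SW5)
SW17: 6  (via SW6)
SW20: 10  (via SW6)
SW12: 11  (via SW20)
SW9: 13  (via SW12)
SW10: 13  (via SW12)
SW21: 15  (via SW17)
SW35: 15  (via SW9)
Shortest route: SW5 → SW6 → SW20 → SW12 → SW9 → SW35 = 15 hops' cost.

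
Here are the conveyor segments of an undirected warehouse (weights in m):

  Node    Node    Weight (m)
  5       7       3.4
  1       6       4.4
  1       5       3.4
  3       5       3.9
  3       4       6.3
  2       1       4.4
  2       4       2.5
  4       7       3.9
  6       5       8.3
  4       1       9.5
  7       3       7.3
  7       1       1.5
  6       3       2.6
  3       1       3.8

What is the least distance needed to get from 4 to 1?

Running Dijkstra from 4:
4: 0
2: 2.5  (via 4)
7: 3.9  (via 4)
1: 5.4  (via 7)
Shortest route: 4–7–1 = 5.4 m.

5.4 m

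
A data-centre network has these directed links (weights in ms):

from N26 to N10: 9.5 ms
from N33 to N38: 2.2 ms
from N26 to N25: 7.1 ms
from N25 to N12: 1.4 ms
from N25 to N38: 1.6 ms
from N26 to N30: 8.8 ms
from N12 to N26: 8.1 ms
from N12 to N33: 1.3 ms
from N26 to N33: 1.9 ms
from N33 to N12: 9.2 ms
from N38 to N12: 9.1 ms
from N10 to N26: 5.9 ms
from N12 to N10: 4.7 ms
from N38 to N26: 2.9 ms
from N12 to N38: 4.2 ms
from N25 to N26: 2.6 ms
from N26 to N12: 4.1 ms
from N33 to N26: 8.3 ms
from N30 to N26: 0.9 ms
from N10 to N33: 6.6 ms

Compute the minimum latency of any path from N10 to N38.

Settle nodes by increasing distance from N10:
N10: 0
N26: 5.9  (via N10)
N33: 6.6  (via N10)
N38: 8.8  (via N33)
Shortest route: N10 → N33 → N38 = 8.8 ms.

8.8 ms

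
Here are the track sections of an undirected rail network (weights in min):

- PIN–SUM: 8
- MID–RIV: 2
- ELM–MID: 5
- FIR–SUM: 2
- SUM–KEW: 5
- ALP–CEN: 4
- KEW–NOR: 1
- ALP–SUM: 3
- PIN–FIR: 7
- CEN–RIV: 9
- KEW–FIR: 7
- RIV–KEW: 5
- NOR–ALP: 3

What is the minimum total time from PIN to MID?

20 min

Compare a few routes:
PIN–FIR–KEW–RIV–MID: 7+7+5+2 = 21
PIN–SUM–KEW–RIV–MID: 8+5+5+2 = 20
PIN–FIR–SUM–KEW–RIV–MID: 7+2+5+5+2 = 21
PIN–SUM–ALP–NOR–KEW–RIV–MID: 8+3+3+1+5+2 = 22
Cheapest is PIN–SUM–KEW–RIV–MID at 20 min.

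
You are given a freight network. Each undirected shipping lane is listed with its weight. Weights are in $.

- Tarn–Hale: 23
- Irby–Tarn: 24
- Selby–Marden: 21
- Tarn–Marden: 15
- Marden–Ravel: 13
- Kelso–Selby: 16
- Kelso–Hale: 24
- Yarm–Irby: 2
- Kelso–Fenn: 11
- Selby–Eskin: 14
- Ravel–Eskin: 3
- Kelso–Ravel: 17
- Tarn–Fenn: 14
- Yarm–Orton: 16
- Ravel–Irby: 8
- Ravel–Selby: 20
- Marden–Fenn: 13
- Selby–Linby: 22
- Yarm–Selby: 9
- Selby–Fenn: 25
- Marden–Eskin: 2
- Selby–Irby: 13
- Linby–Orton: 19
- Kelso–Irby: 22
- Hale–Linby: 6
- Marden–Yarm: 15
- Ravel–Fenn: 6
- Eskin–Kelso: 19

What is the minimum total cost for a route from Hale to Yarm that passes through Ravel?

$51

Shortest Hale→Ravel: Hale → Kelso → Ravel = 41
Shortest Ravel→Yarm: Ravel → Irby → Yarm = 10
Total via Ravel: 41 + 10 = $51.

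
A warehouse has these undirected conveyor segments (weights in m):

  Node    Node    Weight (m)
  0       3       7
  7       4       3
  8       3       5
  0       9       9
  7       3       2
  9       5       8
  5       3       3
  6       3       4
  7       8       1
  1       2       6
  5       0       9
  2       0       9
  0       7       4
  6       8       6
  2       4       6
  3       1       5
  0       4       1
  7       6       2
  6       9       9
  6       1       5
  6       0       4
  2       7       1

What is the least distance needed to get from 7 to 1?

Compare a few routes:
7–8–3–1: 1+5+5 = 11
7–3–6–1: 2+4+5 = 11
7–2–1: 1+6 = 7
The minimum is 7 m via 7–2–1.

7 m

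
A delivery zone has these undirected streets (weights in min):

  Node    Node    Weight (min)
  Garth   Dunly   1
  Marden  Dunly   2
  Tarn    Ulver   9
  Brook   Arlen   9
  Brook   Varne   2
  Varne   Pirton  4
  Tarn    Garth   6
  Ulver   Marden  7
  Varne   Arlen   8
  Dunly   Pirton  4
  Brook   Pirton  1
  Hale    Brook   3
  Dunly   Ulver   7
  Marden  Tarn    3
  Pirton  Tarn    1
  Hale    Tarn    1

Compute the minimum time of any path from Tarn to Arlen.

11 min

Candidate routes:
Tarn - Pirton - Brook - Arlen: 1+1+9 = 11
Tarn - Pirton - Brook - Varne - Arlen: 1+1+2+8 = 12
Tarn - Pirton - Varne - Arlen: 1+4+8 = 13
Tarn - Hale - Brook - Arlen: 1+3+9 = 13
Cheapest is Tarn - Pirton - Brook - Arlen at 11 min.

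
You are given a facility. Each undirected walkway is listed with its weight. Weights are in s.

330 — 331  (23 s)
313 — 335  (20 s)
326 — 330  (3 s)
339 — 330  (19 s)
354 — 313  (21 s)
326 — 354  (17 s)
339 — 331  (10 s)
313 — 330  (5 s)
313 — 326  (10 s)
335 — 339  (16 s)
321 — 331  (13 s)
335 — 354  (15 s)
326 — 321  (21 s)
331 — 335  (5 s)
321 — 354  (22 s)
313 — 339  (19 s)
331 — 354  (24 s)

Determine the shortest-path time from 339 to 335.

Running Dijkstra from 339:
339: 0
331: 10  (via 339)
335: 15  (via 331)
Shortest route: 339 → 331 → 335 = 15 s.

15 s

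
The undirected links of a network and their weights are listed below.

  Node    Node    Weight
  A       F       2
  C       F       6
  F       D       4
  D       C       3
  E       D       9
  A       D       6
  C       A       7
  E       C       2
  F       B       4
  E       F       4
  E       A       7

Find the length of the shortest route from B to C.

10

Shortest distances from B:
B: 0
F: 4  (via B)
A: 6  (via F)
D: 8  (via F)
E: 8  (via F)
C: 10  (via F)
Shortest route: B–F–C = 10.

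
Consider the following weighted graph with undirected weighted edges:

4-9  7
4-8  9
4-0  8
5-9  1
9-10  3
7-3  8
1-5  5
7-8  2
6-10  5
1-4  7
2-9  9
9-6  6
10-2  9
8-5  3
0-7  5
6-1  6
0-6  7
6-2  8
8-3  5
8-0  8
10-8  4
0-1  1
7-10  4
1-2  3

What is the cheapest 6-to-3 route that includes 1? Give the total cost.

Best 6 to 1: 6 → 1 costing 6
Shortest 1→3: 1 → 5 → 8 → 3 = 13
Total via 1: 6 + 13 = 19.

19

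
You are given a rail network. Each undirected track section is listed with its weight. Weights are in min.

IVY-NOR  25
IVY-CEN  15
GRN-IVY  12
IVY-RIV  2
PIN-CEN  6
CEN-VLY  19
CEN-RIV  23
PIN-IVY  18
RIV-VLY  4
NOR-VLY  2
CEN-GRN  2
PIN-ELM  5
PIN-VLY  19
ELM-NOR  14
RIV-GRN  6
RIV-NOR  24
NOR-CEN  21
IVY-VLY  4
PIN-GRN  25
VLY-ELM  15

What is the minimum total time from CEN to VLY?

12 min

Enumerating some paths:
CEN–GRN–RIV–VLY: 2+6+4 = 12
CEN–GRN–RIV–IVY–VLY: 2+6+2+4 = 14
CEN–GRN–IVY–VLY: 2+12+4 = 18
CEN–VLY: 19 = 19
Cheapest is CEN–GRN–RIV–VLY at 12 min.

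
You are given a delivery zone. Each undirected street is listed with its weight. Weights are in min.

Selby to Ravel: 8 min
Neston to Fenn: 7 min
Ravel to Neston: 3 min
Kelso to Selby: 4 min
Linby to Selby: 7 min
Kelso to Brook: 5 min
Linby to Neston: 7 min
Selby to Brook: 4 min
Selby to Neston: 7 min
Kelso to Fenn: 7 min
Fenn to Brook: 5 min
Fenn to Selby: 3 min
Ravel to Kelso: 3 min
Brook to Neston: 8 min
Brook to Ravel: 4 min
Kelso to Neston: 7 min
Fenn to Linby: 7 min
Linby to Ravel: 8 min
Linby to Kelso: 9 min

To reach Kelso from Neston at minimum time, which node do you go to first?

Ravel

Candidate routes:
Neston → Kelso: 7 = 7
Neston → Ravel → Kelso: 3+3 = 6
Neston → Selby → Kelso: 7+4 = 11
Neston → Ravel → Brook → Kelso: 3+4+5 = 12
Cheapest is Neston → Ravel → Kelso at 6 min.
So from Neston the first move is to Ravel.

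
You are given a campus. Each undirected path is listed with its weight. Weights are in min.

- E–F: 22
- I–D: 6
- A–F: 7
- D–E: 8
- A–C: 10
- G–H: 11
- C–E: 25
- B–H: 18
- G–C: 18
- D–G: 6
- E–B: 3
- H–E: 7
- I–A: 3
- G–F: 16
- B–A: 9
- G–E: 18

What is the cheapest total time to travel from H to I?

Settle nodes by increasing distance from H:
H: 0
E: 7  (via H)
B: 10  (via E)
G: 11  (via H)
D: 15  (via E)
A: 19  (via B)
I: 21  (via D)
Shortest route: H–E–D–I = 21 min.

21 min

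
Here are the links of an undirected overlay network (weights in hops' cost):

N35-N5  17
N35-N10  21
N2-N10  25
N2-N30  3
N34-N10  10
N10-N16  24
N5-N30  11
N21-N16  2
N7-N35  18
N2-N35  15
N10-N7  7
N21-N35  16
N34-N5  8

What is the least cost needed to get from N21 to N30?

34 hops' cost

Compare a few routes:
N21 → N35 → N2 → N30: 16+15+3 = 34
N21 → N35 → N5 → N30: 16+17+11 = 44
The minimum is 34 hops' cost via N21 → N35 → N2 → N30.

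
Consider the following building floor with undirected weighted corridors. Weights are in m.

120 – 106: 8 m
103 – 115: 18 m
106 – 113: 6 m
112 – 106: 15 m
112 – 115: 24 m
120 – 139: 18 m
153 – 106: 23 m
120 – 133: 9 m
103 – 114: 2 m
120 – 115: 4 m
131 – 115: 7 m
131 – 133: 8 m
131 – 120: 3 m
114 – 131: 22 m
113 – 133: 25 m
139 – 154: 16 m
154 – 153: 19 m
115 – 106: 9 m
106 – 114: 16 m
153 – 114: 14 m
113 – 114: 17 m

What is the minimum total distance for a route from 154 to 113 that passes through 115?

53 m

Best 154 to 115: 154 → 139 → 120 → 115 costing 38
Shortest 115→113: 115 → 106 → 113 = 15
Total via 115: 38 + 15 = 53 m.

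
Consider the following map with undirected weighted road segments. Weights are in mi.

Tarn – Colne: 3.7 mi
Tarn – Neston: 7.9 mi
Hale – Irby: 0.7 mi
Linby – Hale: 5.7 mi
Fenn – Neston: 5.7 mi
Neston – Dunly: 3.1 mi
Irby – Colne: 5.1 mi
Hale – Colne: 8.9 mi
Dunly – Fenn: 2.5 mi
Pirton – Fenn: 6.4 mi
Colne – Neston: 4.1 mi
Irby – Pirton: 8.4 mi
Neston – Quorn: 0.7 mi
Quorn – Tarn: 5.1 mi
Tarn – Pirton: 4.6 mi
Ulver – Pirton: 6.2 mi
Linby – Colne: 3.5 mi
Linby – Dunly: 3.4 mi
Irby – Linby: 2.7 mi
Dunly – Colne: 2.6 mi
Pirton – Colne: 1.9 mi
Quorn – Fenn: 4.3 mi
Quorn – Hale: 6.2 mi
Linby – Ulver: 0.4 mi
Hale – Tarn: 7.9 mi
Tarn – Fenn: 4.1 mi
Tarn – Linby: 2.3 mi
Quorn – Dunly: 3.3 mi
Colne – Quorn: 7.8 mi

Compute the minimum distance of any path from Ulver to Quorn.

Shortest distances from Ulver:
Ulver: 0
Linby: 0.4  (via Ulver)
Tarn: 2.7  (via Linby)
Irby: 3.1  (via Linby)
Hale: 3.8  (via Irby)
Dunly: 3.8  (via Linby)
Colne: 3.9  (via Linby)
Pirton: 5.8  (via Colne)
Fenn: 6.3  (via Dunly)
Neston: 6.9  (via Dunly)
Quorn: 7.1  (via Dunly)
Shortest route: Ulver → Linby → Dunly → Quorn = 7.1 mi.

7.1 mi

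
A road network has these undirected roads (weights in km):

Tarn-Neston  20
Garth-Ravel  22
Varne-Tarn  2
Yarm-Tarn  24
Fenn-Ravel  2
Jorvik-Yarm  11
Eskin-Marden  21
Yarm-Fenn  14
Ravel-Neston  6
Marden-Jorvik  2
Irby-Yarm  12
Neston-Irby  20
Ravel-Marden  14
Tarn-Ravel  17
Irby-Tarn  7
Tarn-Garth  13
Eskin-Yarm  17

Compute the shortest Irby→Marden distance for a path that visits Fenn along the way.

42 km

Best Irby to Fenn: Irby → Yarm → Fenn costing 26
Shortest Fenn→Marden: Fenn → Ravel → Marden = 16
Total via Fenn: 26 + 16 = 42 km.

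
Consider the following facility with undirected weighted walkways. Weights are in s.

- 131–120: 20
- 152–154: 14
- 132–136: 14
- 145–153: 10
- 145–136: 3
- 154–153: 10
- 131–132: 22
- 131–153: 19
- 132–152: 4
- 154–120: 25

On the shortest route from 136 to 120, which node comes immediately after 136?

Candidate routes:
136–132–131–120: 14+22+20 = 56
136–145–153–154–120: 3+10+10+25 = 48
136–145–153–131–120: 3+10+19+20 = 52
Cheapest is 136–145–153–154–120 at 48 s.
So from 136 the first move is to 145.

145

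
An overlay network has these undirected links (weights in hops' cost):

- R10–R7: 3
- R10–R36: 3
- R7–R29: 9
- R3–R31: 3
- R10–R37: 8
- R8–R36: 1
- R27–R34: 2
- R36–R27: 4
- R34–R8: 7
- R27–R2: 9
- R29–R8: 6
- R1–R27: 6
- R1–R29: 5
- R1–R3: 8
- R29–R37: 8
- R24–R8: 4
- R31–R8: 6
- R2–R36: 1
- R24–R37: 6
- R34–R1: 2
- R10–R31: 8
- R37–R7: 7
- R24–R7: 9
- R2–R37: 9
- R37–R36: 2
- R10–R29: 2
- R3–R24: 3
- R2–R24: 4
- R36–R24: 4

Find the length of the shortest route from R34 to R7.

12 hops' cost

Shortest distances from R34:
R34: 0
R1: 2  (via R34)
R27: 2  (via R34)
R36: 6  (via R27)
R29: 7  (via R1)
R2: 7  (via R36)
R8: 7  (via R34)
R37: 8  (via R36)
R10: 9  (via R36)
R3: 10  (via R1)
R24: 10  (via R36)
R7: 12  (via R10)
Shortest route: R34 → R27 → R36 → R10 → R7 = 12 hops' cost.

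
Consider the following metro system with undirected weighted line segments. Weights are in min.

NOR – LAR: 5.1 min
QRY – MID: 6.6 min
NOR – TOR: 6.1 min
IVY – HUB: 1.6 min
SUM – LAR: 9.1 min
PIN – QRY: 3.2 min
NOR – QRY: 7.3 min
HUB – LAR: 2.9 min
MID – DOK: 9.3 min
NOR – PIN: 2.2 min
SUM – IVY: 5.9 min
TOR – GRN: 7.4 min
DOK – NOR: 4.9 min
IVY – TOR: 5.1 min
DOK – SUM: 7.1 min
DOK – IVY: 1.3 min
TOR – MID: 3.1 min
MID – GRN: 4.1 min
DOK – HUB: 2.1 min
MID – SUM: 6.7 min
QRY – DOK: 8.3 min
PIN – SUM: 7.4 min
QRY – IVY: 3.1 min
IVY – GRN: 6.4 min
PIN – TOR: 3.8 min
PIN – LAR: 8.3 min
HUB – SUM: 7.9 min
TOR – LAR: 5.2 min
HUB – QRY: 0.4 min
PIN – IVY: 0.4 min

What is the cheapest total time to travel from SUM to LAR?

9.1 min

Candidate routes:
SUM - LAR: 9.1 = 9.1
SUM - HUB - LAR: 7.9+2.9 = 10.8
SUM - DOK - HUB - LAR: 7.1+2.1+2.9 = 12.1
SUM - IVY - HUB - LAR: 5.9+1.6+2.9 = 10.4
Cheapest is SUM - LAR at 9.1 min.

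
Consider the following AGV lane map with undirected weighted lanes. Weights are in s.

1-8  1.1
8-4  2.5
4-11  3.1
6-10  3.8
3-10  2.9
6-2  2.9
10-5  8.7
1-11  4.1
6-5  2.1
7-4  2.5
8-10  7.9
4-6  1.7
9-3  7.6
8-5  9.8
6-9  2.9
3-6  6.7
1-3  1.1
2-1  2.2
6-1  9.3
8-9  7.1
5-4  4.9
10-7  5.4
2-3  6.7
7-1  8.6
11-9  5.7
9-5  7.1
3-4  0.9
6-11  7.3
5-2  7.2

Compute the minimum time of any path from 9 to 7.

Candidate routes:
9 → 8 → 4 → 7: 7.1+2.5+2.5 = 12.1
9 → 3 → 4 → 7: 7.6+0.9+2.5 = 11
9 → 6 → 4 → 7: 2.9+1.7+2.5 = 7.1
9 → 11 → 4 → 7: 5.7+3.1+2.5 = 11.3
Cheapest is 9 → 6 → 4 → 7 at 7.1 s.

7.1 s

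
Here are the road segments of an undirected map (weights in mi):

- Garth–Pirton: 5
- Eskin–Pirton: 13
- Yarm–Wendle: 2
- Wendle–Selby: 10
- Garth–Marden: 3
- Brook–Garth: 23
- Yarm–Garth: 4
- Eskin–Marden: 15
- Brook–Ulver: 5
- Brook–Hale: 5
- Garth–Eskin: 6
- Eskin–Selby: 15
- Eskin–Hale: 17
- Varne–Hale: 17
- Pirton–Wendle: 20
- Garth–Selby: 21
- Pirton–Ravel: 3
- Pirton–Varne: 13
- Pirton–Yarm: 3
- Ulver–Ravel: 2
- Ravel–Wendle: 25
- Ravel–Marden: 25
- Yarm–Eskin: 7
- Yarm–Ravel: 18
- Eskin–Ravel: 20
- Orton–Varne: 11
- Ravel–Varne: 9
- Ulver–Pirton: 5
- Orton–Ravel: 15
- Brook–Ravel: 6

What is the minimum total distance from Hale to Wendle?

Candidate routes:
Hale - Brook - Ulver - Ravel - Pirton - Yarm - Wendle: 5+5+2+3+3+2 = 20
Hale - Brook - Ravel - Pirton - Yarm - Wendle: 5+6+3+3+2 = 19
Hale - Brook - Ulver - Pirton - Yarm - Wendle: 5+5+5+3+2 = 20
The minimum is 19 mi via Hale - Brook - Ravel - Pirton - Yarm - Wendle.

19 mi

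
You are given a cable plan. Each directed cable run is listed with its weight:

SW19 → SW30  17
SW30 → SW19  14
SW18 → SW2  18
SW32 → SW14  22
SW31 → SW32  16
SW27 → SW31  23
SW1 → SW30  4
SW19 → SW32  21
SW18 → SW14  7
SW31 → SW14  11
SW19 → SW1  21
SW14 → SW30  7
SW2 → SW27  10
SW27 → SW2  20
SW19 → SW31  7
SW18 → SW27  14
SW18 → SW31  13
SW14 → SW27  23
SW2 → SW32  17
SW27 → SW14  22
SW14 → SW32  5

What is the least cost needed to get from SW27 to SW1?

Settle nodes by increasing distance from SW27:
SW27: 0
SW2: 20  (via SW27)
SW14: 22  (via SW27)
SW31: 23  (via SW27)
SW32: 27  (via SW14)
SW30: 29  (via SW14)
SW19: 43  (via SW30)
SW1: 64  (via SW19)
Shortest route: SW27–SW14–SW30–SW19–SW1 = 64.

64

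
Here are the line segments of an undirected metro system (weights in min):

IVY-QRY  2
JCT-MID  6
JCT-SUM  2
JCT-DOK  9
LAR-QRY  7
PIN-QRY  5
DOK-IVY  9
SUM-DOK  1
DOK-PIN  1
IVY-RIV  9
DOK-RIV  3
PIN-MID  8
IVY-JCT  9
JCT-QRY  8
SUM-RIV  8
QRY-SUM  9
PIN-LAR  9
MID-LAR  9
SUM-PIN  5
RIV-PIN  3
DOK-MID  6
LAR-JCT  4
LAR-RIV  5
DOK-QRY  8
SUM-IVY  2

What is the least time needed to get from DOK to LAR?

Enumerating some paths:
DOK - SUM - JCT - LAR: 1+2+4 = 7
DOK - PIN - RIV - LAR: 1+3+5 = 9
DOK - RIV - LAR: 3+5 = 8
The minimum is 7 min via DOK - SUM - JCT - LAR.

7 min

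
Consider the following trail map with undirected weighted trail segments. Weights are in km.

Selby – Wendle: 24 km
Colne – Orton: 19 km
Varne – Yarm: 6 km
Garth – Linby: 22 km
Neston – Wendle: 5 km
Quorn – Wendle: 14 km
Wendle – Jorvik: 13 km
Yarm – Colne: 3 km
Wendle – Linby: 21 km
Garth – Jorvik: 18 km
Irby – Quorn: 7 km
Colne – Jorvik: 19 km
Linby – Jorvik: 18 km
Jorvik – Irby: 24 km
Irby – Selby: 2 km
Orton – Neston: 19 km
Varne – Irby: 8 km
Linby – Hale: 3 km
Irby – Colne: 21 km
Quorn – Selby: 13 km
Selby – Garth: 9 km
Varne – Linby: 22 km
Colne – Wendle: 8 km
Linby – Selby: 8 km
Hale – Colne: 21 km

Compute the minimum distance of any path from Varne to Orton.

28 km

Running Dijkstra from Varne:
Varne: 0
Yarm: 6  (via Varne)
Irby: 8  (via Varne)
Colne: 9  (via Yarm)
Selby: 10  (via Irby)
Quorn: 15  (via Irby)
Wendle: 17  (via Colne)
Linby: 18  (via Selby)
Garth: 19  (via Selby)
Hale: 21  (via Linby)
Neston: 22  (via Wendle)
Jorvik: 28  (via Colne)
Orton: 28  (via Colne)
Shortest route: Varne → Yarm → Colne → Orton = 28 km.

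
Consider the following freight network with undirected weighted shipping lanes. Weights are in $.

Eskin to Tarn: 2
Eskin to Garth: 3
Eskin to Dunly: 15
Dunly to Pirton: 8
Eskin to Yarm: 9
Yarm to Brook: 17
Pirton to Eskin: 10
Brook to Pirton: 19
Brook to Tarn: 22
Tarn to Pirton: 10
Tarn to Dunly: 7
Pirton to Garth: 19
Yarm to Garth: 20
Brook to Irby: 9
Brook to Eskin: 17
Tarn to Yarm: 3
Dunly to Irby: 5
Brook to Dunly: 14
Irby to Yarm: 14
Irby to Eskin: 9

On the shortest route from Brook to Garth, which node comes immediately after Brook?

Compare a few routes:
Brook–Irby–Eskin–Garth: 9+9+3 = 21
Brook–Eskin–Garth: 17+3 = 20
Cheapest is Brook–Eskin–Garth at $20.
So from Brook the first move is to Eskin.

Eskin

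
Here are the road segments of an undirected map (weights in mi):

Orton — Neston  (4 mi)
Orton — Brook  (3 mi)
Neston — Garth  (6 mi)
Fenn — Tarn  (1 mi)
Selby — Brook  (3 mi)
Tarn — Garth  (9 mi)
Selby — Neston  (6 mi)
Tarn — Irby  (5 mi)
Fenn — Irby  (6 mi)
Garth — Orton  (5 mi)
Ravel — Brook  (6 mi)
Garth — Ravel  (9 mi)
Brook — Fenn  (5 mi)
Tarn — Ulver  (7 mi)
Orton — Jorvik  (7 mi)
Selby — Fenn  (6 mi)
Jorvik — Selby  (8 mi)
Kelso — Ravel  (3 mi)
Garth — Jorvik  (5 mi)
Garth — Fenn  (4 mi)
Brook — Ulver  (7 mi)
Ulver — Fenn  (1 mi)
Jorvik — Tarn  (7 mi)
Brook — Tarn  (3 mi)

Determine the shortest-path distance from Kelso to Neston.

16 mi

Settle nodes by increasing distance from Kelso:
Kelso: 0
Ravel: 3  (via Kelso)
Brook: 9  (via Ravel)
Selby: 12  (via Brook)
Orton: 12  (via Brook)
Garth: 12  (via Ravel)
Tarn: 12  (via Brook)
Fenn: 13  (via Tarn)
Ulver: 14  (via Fenn)
Neston: 16  (via Orton)
Shortest route: Kelso → Ravel → Brook → Orton → Neston = 16 mi.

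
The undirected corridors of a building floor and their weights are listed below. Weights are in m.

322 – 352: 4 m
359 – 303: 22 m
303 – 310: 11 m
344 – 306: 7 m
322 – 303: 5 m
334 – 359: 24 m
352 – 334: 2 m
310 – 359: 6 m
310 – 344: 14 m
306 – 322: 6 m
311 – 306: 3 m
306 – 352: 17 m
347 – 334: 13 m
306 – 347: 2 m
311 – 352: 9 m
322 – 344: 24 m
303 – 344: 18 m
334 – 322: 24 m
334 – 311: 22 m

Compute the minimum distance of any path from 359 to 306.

27 m

Running Dijkstra from 359:
359: 0
310: 6  (via 359)
303: 17  (via 310)
344: 20  (via 310)
322: 22  (via 303)
334: 24  (via 359)
352: 26  (via 322)
306: 27  (via 344)
Shortest route: 359–310–344–306 = 27 m.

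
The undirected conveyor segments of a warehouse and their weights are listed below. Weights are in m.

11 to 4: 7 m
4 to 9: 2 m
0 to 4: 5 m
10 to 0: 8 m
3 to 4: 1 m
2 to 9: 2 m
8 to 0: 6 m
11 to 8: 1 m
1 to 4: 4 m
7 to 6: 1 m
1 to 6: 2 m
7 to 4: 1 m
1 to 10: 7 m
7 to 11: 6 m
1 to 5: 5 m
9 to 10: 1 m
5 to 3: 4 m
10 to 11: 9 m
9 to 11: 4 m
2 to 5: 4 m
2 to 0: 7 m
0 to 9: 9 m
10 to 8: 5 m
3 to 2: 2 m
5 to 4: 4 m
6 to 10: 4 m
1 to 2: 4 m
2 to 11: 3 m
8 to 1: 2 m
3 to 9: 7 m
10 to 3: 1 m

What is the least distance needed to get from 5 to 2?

Compare a few routes:
5 → 3 → 2: 4+2 = 6
5 → 2: 4 = 4
The minimum is 4 m via 5 → 2.

4 m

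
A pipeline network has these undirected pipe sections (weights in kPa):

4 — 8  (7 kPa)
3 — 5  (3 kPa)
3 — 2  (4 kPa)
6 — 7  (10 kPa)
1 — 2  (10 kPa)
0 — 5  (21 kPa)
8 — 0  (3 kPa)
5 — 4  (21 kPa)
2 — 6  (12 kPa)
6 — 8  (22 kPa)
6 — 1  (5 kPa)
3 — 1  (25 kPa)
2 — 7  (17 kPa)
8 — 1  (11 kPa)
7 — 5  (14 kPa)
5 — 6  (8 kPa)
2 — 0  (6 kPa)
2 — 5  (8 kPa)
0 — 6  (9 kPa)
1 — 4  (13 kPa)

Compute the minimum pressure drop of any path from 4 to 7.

Candidate routes:
4 → 8 → 1 → 6 → 7: 7+11+5+10 = 33
4 → 8 → 0 → 6 → 7: 7+3+9+10 = 29
4 → 1 → 6 → 7: 13+5+10 = 28
Cheapest is 4 → 1 → 6 → 7 at 28 kPa.

28 kPa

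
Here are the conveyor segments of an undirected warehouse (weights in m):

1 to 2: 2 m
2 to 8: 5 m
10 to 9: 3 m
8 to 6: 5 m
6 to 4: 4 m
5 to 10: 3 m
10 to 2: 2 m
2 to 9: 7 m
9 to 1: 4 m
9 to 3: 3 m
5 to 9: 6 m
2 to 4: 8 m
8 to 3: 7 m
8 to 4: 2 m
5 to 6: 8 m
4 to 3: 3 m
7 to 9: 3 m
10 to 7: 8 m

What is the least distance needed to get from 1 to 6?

Candidate routes:
1 → 2 → 8 → 4 → 6: 2+5+2+4 = 13
1 → 2 → 8 → 6: 2+5+5 = 12
Cheapest is 1 → 2 → 8 → 6 at 12 m.

12 m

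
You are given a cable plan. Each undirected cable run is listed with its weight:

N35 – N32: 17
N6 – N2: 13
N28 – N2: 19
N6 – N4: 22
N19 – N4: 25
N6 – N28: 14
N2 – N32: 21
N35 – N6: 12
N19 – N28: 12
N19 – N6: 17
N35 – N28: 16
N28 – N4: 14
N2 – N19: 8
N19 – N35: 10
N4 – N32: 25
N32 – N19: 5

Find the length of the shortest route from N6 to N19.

17

Compare a few routes:
N6 - N2 - N19: 13+8 = 21
N6 - N19: 17 = 17
Cheapest is N6 - N19 at 17.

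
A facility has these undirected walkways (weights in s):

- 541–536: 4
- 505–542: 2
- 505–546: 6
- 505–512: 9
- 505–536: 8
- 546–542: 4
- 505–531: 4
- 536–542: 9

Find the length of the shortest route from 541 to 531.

Candidate routes:
541 → 536 → 505 → 531: 4+8+4 = 16
541 → 536 → 542 → 505 → 531: 4+9+2+4 = 19
541 → 536 → 542 → 546 → 505 → 531: 4+9+4+6+4 = 27
Cheapest is 541 → 536 → 505 → 531 at 16 s.

16 s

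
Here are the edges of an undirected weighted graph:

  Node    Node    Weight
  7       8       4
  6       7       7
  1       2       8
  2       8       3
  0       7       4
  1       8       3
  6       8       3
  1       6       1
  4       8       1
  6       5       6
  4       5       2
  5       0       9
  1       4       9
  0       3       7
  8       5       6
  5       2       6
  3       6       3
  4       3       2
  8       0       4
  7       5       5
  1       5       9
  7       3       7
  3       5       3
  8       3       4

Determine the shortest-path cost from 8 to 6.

Compare a few routes:
8–4–3–6: 1+2+3 = 6
8–1–6: 3+1 = 4
8–6: 3 = 3
The minimum is 3 via 8–6.

3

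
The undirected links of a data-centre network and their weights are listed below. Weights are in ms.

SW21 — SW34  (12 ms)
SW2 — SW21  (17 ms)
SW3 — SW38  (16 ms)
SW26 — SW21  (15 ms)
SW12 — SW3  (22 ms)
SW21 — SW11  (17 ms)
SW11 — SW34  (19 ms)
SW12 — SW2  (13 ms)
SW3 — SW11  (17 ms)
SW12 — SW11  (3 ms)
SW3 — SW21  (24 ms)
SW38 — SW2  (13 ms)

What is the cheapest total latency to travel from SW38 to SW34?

42 ms

Settle nodes by increasing distance from SW38:
SW38: 0
SW2: 13  (via SW38)
SW3: 16  (via SW38)
SW12: 26  (via SW2)
SW11: 29  (via SW12)
SW21: 30  (via SW2)
SW34: 42  (via SW21)
Shortest route: SW38–SW2–SW21–SW34 = 42 ms.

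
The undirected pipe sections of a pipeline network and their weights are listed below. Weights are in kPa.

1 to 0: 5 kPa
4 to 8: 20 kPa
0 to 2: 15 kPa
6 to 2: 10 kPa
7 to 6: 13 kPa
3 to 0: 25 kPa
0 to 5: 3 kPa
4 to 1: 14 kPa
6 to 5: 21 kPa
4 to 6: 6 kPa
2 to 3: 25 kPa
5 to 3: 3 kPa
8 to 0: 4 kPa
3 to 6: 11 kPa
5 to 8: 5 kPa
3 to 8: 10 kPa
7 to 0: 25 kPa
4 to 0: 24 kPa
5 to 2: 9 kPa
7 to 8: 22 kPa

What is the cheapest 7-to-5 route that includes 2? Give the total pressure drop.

32 kPa

Shortest 7→2: 7 → 6 → 2 = 23
Shortest 2→5: 2 → 5 = 9
Total via 2: 23 + 9 = 32 kPa.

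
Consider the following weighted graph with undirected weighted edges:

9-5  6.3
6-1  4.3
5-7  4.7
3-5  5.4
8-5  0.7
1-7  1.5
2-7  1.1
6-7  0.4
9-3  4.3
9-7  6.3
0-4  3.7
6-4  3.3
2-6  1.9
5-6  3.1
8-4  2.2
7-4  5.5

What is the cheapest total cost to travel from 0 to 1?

8.9

Enumerating some paths:
0–4–7–1: 3.7+5.5+1.5 = 10.7
0–4–6–7–1: 3.7+3.3+0.4+1.5 = 8.9
The minimum is 8.9 via 0–4–6–7–1.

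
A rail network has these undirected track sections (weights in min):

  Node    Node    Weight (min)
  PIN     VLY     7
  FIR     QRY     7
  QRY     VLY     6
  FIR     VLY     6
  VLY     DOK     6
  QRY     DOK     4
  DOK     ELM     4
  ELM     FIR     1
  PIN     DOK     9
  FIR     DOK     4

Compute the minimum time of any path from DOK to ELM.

Candidate routes:
DOK - FIR - ELM: 4+1 = 5
DOK - ELM: 4 = 4
Cheapest is DOK - ELM at 4 min.

4 min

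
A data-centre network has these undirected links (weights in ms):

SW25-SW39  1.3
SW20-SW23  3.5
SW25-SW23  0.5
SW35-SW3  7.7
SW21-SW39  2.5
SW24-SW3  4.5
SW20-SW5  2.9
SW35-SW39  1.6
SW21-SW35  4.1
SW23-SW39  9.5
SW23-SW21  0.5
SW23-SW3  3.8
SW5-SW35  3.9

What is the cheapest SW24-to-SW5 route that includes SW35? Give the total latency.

Best SW24 to SW35: SW24–SW3–SW23–SW25–SW39–SW35 costing 11.7
Best SW35 to SW5: SW35–SW5 costing 3.9
Total via SW35: 11.7 + 3.9 = 15.6 ms.

15.6 ms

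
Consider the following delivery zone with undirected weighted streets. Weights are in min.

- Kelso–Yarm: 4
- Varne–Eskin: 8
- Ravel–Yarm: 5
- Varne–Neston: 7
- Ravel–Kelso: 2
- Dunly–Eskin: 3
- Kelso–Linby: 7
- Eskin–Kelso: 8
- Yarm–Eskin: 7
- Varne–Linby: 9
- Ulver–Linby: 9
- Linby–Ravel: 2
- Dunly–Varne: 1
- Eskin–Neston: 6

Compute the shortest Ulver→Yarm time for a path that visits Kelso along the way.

17 min

Best Ulver to Kelso: Ulver → Linby → Ravel → Kelso costing 13
Shortest Kelso→Yarm: Kelso → Yarm = 4
Total via Kelso: 13 + 4 = 17 min.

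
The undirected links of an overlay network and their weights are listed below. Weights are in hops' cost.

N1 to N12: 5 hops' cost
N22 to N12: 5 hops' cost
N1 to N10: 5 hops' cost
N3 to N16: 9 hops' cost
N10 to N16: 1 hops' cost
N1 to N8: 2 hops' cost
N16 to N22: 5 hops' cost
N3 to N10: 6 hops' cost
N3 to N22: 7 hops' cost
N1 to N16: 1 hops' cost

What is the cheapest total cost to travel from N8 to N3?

10 hops' cost

Enumerating some paths:
N8–N1–N16–N10–N3: 2+1+1+6 = 10
N8–N1–N10–N3: 2+5+6 = 13
N8–N1–N16–N3: 2+1+9 = 12
Cheapest is N8–N1–N16–N10–N3 at 10 hops' cost.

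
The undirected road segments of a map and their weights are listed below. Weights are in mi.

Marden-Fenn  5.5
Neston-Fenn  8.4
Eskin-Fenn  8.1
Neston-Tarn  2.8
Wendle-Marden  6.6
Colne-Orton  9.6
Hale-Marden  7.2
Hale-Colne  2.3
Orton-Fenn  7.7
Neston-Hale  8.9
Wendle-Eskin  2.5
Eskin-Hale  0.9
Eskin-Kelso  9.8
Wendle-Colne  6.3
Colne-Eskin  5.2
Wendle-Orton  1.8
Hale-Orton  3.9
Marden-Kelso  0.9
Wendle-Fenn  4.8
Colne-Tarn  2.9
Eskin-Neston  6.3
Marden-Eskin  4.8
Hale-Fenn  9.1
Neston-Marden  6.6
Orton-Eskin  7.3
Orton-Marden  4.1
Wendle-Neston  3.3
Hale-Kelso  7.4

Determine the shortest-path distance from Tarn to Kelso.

10.3 mi

Candidate routes:
Tarn - Colne - Hale - Kelso: 2.9+2.3+7.4 = 12.6
Tarn - Neston - Marden - Kelso: 2.8+6.6+0.9 = 10.3
Tarn - Colne - Hale - Eskin - Marden - Kelso: 2.9+2.3+0.9+4.8+0.9 = 11.8
Cheapest is Tarn - Neston - Marden - Kelso at 10.3 mi.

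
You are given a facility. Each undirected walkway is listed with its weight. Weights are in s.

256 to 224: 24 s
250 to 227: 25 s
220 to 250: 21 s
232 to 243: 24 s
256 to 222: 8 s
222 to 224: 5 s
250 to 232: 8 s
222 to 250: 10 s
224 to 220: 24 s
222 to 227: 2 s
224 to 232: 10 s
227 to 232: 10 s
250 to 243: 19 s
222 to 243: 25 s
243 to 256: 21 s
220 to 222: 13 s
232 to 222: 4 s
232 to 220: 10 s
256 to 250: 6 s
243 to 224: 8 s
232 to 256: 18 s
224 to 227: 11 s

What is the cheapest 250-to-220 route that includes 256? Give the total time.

27 s

Shortest 250→256: 250 → 256 = 6
Best 256 to 220: 256 → 222 → 220 costing 21
Total via 256: 6 + 21 = 27 s.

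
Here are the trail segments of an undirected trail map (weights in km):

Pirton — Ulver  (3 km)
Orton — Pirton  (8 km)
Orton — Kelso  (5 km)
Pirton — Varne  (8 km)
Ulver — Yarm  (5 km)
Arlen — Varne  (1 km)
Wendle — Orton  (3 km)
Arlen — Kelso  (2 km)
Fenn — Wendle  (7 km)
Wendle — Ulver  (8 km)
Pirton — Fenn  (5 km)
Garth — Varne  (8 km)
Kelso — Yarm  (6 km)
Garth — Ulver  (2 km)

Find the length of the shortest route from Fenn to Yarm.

13 km

Compare a few routes:
Fenn–Pirton–Ulver–Yarm: 5+3+5 = 13
Fenn–Wendle–Ulver–Yarm: 7+8+5 = 20
Fenn–Wendle–Orton–Kelso–Yarm: 7+3+5+6 = 21
Cheapest is Fenn–Pirton–Ulver–Yarm at 13 km.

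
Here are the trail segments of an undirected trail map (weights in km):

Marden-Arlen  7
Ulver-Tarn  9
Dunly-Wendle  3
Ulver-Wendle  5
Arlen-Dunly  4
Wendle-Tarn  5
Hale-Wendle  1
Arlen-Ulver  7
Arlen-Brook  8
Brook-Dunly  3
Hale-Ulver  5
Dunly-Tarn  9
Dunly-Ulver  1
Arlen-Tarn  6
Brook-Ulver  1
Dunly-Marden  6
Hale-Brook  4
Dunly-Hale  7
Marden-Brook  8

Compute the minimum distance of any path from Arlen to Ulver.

Compare a few routes:
Arlen - Dunly - Brook - Ulver: 4+3+1 = 8
Arlen - Ulver: 7 = 7
Arlen - Dunly - Ulver: 4+1 = 5
Cheapest is Arlen - Dunly - Ulver at 5 km.

5 km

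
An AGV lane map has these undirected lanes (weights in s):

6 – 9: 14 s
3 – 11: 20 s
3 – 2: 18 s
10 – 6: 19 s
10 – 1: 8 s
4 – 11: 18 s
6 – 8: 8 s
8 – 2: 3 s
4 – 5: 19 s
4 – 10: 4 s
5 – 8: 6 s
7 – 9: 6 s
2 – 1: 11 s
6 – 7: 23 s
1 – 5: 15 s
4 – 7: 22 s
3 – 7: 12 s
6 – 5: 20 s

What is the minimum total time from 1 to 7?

34 s

Running Dijkstra from 1:
1: 0
10: 8  (via 1)
2: 11  (via 1)
4: 12  (via 10)
8: 14  (via 2)
5: 15  (via 1)
6: 22  (via 8)
3: 29  (via 2)
11: 30  (via 4)
7: 34  (via 4)
Shortest route: 1–10–4–7 = 34 s.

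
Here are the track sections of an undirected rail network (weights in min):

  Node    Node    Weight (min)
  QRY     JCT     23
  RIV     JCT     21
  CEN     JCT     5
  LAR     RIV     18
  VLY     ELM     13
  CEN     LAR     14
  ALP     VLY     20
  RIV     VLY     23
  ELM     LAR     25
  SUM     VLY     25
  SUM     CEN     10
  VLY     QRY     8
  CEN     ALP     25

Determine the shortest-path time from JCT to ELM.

Enumerating some paths:
JCT → CEN → ALP → VLY → ELM: 5+25+20+13 = 63
JCT → RIV → VLY → ELM: 21+23+13 = 57
JCT → CEN → LAR → ELM: 5+14+25 = 44
JCT → CEN → SUM → VLY → ELM: 5+10+25+13 = 53
Cheapest is JCT → CEN → LAR → ELM at 44 min.

44 min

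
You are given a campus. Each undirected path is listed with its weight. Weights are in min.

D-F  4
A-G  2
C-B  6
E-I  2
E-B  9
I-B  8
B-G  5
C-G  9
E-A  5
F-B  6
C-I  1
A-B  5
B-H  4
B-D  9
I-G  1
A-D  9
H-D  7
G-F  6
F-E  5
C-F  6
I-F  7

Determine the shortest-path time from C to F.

6 min

Candidate routes:
C → F: 6 = 6
C → I → E → F: 1+2+5 = 8
Cheapest is C → F at 6 min.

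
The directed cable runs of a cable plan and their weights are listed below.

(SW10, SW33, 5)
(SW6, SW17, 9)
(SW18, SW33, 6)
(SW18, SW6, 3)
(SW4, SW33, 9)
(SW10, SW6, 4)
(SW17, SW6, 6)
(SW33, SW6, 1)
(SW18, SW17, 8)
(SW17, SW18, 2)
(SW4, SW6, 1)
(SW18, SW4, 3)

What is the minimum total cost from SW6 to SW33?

17

Candidate routes:
SW6 → SW17 → SW18 → SW4 → SW33: 9+2+3+9 = 23
SW6 → SW17 → SW18 → SW33: 9+2+6 = 17
Cheapest is SW6 → SW17 → SW18 → SW33 at 17.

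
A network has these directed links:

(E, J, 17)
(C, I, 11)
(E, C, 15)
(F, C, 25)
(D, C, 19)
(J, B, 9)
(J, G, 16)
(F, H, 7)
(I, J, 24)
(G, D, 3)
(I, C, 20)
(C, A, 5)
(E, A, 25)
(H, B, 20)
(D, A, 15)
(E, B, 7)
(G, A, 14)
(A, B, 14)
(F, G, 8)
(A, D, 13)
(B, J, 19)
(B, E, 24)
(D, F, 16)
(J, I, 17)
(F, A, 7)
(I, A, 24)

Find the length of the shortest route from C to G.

Candidate routes:
C–A–D–F–G: 5+13+16+8 = 42
C–I–J–G: 11+24+16 = 51
C–A–B–J–G: 5+14+19+16 = 54
Cheapest is C–A–D–F–G at 42.

42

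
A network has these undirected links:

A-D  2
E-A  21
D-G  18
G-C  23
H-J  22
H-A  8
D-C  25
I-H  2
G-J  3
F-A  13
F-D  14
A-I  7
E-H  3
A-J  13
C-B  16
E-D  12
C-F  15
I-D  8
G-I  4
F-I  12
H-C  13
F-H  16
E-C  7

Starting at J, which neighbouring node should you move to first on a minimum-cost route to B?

G

Candidate routes:
J → G → C → B: 3+23+16 = 42
J → G → I → H → E → C → B: 3+4+2+3+7+16 = 35
J → G → I → H → C → B: 3+4+2+13+16 = 38
J → A → H → E → C → B: 13+8+3+7+16 = 47
Cheapest is J → G → I → H → E → C → B at 35.
So from J the first move is to G.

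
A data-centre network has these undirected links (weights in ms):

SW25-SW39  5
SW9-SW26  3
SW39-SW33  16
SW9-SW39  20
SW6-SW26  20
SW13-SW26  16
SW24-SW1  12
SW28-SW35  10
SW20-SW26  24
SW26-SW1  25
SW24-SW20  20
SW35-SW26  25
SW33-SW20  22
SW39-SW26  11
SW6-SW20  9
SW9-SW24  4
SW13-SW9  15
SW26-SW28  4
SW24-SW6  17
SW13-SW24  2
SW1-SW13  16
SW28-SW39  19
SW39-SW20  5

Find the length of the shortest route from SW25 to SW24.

Candidate routes:
SW25–SW39–SW26–SW9–SW24: 5+11+3+4 = 23
SW25–SW39–SW9–SW24: 5+20+4 = 29
SW25–SW39–SW20–SW24: 5+5+20 = 30
The minimum is 23 ms via SW25–SW39–SW26–SW9–SW24.

23 ms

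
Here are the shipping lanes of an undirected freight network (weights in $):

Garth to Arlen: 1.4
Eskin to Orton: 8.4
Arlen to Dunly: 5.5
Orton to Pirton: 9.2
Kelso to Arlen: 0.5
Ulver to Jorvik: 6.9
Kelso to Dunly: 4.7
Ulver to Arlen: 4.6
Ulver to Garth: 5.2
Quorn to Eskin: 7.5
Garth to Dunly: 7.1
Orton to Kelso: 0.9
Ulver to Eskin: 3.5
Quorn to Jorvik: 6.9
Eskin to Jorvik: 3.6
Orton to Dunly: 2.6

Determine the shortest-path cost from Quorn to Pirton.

$25.1

Compare a few routes:
Quorn → Eskin → Ulver → Arlen → Kelso → Orton → Pirton: 7.5+3.5+4.6+0.5+0.9+9.2 = 26.2
Quorn → Eskin → Orton → Pirton: 7.5+8.4+9.2 = 25.1
Cheapest is Quorn → Eskin → Orton → Pirton at $25.1.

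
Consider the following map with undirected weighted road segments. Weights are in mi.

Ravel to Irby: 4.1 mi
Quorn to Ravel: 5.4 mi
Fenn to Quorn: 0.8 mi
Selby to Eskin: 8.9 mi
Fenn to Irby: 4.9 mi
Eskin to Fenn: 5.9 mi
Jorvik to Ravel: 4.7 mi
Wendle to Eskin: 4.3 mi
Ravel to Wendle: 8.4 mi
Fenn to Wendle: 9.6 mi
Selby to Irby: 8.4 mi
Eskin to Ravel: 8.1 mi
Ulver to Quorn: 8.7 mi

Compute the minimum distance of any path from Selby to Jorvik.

Shortest distances from Selby:
Selby: 0
Irby: 8.4  (via Selby)
Eskin: 8.9  (via Selby)
Ravel: 12.5  (via Irby)
Wendle: 13.2  (via Eskin)
Fenn: 13.3  (via Irby)
Quorn: 14.1  (via Fenn)
Jorvik: 17.2  (via Ravel)
Shortest route: Selby → Irby → Ravel → Jorvik = 17.2 mi.

17.2 mi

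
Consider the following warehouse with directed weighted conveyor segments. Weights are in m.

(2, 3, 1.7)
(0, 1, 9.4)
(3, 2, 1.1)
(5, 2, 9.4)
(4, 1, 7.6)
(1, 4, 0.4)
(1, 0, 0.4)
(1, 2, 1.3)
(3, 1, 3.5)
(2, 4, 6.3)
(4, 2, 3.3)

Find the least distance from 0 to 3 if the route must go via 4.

14.8 m

Shortest 0→4: 0–1–4 = 9.8
Shortest 4→3: 4–2–3 = 5
Total via 4: 9.8 + 5 = 14.8 m.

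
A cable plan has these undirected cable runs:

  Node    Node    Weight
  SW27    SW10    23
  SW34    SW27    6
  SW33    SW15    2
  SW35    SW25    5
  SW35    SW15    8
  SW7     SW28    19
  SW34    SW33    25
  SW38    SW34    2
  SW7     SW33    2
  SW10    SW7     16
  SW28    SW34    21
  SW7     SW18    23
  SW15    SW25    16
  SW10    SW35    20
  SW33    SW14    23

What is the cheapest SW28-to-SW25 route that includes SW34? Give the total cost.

Shortest SW28→SW34: SW28–SW34 = 21
Best SW34 to SW25: SW34–SW33–SW15–SW35–SW25 costing 40
Total via SW34: 21 + 40 = 61.

61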